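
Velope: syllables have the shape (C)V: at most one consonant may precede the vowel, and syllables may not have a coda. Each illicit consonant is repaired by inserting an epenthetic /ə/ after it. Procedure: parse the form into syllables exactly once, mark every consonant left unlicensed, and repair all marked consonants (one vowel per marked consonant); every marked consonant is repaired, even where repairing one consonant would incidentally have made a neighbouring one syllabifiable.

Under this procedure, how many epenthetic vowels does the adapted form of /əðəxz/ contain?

The unsyllabifiable consonants are /x/, /z/; each receives one epenthetic vowel.

2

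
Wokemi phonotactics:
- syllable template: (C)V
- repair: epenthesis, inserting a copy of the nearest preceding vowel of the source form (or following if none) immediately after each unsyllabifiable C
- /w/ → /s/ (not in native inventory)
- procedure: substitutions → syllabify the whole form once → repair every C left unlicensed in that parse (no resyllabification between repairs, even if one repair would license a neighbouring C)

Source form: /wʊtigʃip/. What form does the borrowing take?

Substitution: /w/ → /s/, giving /sʊtigʃip/.
Syllabifying with onset maximization leaves /g/, /p/ stranded (no codas are permitted; onsets are limited to one consonant).
Epenthesis after each stranded consonant: /g/ → /gi/, /p/ → /pi/.

sʊtigiʃipi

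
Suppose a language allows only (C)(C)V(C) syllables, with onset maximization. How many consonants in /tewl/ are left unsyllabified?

1

Under (C)(C)V(C), the unsyllabifiable consonants are /l/ (at most one coda consonant is licensed; onsets may contain at most 2 consonants).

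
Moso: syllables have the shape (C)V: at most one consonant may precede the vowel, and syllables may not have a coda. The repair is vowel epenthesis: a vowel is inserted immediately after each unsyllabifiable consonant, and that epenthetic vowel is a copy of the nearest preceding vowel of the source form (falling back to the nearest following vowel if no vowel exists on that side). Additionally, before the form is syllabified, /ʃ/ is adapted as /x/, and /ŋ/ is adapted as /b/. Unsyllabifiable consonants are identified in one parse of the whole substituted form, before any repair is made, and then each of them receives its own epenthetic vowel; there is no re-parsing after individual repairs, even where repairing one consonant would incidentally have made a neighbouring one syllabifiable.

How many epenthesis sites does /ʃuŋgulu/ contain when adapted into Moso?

After substitution the input is /xubgulu/.
The unsyllabifiable consonants are /b/; each receives one epenthetic vowel.

1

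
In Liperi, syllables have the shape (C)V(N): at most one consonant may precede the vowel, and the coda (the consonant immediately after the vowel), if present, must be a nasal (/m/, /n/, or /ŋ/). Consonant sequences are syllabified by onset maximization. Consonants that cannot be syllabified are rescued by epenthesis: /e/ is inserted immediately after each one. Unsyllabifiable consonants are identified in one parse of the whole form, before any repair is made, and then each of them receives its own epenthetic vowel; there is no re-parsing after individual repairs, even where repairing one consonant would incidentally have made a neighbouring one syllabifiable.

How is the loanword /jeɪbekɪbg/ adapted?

jeɪbekɪbege

Under (C)V(N), the unsyllabifiable consonants are /b/, /g/ (only a nasal (/m/, /n/, or /ŋ/) is licensed in coda position; onsets are limited to one consonant).
Epenthesis after each stranded consonant: /b/ → /be/, /g/ → /ge/.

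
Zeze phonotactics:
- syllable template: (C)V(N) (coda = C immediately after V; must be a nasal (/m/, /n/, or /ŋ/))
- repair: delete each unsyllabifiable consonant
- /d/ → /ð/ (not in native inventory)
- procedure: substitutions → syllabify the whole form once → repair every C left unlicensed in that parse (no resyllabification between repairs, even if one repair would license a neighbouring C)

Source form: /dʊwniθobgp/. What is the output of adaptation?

ðʊniθo

Substitution: /d/ → /ð/, giving /ðʊwniθobgp/.
The consonants /w/, /b/, /g/, /p/ cannot be parsed into a legal (C)V(N) syllable (only a nasal (/m/, /n/, or /ŋ/) is licensed in coda position; onsets are limited to one consonant).
Each unlicensed consonant is deleted: /w/, /b/, /g/, /p/.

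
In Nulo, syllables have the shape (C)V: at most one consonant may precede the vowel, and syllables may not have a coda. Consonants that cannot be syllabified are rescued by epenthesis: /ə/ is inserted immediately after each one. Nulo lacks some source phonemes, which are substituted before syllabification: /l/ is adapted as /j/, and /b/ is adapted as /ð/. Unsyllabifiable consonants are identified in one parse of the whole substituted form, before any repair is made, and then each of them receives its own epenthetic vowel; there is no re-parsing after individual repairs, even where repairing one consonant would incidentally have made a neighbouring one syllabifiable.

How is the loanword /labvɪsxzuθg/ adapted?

jaðəvɪsəxəzuθəgə

Substitution: /l/ → /j/, /b/ → /ð/, giving /jaðvɪsxzuθg/.
Under (C)V, the unsyllabifiable consonants are /ð/, /s/, /x/, /θ/, /g/ (no codas are permitted; onsets are limited to one consonant).
Inserting the epenthetic vowel yields /ð/ → /ðə/, /s/ → /sə/, /x/ → /xə/, /θ/ → /θə/, /g/ → /gə/.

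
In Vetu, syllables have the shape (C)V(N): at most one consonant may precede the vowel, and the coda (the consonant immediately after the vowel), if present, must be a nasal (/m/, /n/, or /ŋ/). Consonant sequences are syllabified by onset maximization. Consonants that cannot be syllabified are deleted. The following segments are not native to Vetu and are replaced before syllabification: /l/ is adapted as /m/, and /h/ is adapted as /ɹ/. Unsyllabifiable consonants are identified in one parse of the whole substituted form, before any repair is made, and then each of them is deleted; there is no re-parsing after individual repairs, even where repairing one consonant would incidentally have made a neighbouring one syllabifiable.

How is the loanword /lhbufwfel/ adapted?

Substitution: /l/ → /m/, /h/ → /ɹ/, giving /mɹbufwfem/.
Under (C)V(N), the unsyllabifiable consonants are /m/, /ɹ/, /f/, /w/ (only a nasal (/m/, /n/, or /ŋ/) is licensed in coda position; onsets are limited to one consonant).
Deleting the stranded consonants removes /m/, /ɹ/, /f/, /w/.

bufem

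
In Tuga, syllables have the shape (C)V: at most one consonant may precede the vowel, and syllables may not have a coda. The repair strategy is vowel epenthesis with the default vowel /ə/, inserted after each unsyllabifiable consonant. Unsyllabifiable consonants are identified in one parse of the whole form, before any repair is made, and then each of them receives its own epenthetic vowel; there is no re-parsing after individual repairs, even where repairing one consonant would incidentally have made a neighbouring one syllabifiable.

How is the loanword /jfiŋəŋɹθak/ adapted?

jəfiŋəŋəɹəθakə

The consonants /j/, /ŋ/, /ɹ/, /k/ cannot be parsed into a legal (C)V syllable (no codas are permitted; onsets are limited to one consonant).
Inserting the epenthetic vowel yields /j/ → /jə/, /ŋ/ → /ŋə/, /ɹ/ → /ɹə/, /k/ → /kə/.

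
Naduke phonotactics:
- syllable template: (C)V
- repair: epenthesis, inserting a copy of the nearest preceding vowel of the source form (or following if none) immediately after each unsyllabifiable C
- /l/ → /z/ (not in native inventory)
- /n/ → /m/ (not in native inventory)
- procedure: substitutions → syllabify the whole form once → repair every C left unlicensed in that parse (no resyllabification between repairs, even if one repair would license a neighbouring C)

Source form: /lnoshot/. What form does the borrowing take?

zomosohoto

Substitution: /l/ → /z/, /n/ → /m/, giving /zmoshot/.
Under (C)V, the unsyllabifiable consonants are /z/, /s/, /t/ (no codas are permitted; onsets are limited to one consonant).
Each unlicensed consonant becomes the onset of a new syllable: /z/ → /zo/, /s/ → /so/, /t/ → /to/.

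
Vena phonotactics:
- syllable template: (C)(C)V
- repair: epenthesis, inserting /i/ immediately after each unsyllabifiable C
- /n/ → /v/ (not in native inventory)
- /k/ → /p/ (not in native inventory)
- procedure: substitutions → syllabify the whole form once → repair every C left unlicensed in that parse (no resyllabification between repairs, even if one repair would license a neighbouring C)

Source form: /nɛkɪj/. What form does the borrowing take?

Substitution: /n/ → /v/, /k/ → /p/, giving /vɛpɪj/.
Syllabifying with onset maximization leaves /j/ stranded (no codas are permitted; onsets may contain at most 2 consonants).
Inserting the epenthetic vowel yields /j/ → /ji/.

vɛpɪji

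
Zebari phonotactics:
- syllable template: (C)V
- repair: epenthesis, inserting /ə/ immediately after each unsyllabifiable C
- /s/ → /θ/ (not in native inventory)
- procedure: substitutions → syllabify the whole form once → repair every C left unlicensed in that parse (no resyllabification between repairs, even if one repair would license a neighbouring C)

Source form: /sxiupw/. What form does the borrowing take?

θəxiupəwə

Substitution: /s/ → /θ/, giving /θxiupw/.
Syllabifying with onset maximization leaves /θ/, /p/, /w/ stranded (no codas are permitted; onsets are limited to one consonant).
Inserting the epenthetic vowel yields /θ/ → /θə/, /p/ → /pə/, /w/ → /wə/.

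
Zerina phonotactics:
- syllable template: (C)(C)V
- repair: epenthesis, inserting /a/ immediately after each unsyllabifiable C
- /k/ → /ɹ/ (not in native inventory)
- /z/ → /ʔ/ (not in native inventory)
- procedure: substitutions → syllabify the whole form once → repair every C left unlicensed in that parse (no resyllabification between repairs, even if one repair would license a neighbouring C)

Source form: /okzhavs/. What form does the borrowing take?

oɹaʔhavasa

Substitution: /k/ → /ɹ/, /z/ → /ʔ/, giving /oɹʔhavs/.
The consonants /ɹ/, /v/, /s/ cannot be parsed into a legal (C)(C)V syllable (no codas are permitted; onsets may contain at most 2 consonants).
Inserting the epenthetic vowel yields /ɹ/ → /ɹa/, /v/ → /va/, /s/ → /sa/.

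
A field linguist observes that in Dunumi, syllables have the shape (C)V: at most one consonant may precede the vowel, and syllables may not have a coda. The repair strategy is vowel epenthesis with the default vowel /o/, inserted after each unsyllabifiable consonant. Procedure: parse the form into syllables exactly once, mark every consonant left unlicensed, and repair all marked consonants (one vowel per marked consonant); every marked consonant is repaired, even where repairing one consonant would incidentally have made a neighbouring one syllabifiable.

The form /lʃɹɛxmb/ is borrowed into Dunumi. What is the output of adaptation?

Syllabifying with onset maximization leaves /l/, /ʃ/, /x/, /m/, /b/ stranded (no codas are permitted; onsets are limited to one consonant).
Epenthesis after each stranded consonant: /l/ → /lo/, /ʃ/ → /ʃo/, /x/ → /xo/, /m/ → /mo/, /b/ → /bo/.

loʃoɹɛxomobo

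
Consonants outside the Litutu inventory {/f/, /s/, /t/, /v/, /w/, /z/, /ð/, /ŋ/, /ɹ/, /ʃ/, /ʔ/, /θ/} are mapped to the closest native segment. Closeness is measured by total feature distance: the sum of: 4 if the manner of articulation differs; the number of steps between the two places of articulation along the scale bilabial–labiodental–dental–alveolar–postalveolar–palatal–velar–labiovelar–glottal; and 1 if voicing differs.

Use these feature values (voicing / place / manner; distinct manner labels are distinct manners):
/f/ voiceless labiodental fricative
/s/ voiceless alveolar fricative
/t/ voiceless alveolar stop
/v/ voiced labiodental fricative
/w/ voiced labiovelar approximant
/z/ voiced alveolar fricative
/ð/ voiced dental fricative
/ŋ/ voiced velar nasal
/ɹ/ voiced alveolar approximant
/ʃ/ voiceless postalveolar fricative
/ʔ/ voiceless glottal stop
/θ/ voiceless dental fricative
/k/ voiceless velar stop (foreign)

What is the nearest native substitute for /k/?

/ʔ/ is closest: same manner (stop), place distance 2 (velar→glottal), same voicing; total 2. Next closest is /t/ at distance 3.

ʔ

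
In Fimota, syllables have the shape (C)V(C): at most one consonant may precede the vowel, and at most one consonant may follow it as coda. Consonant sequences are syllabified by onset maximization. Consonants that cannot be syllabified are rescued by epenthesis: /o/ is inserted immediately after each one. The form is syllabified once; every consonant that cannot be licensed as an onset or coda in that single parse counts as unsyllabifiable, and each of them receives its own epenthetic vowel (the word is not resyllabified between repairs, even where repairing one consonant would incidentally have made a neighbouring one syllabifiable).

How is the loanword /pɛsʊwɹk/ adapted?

Under (C)V(C), the unsyllabifiable consonants are /ɹ/, /k/ (at most one coda consonant is licensed; onsets are limited to one consonant).
Epenthesis after each stranded consonant: /ɹ/ → /ɹo/, /k/ → /ko/.

pɛsʊwɹoko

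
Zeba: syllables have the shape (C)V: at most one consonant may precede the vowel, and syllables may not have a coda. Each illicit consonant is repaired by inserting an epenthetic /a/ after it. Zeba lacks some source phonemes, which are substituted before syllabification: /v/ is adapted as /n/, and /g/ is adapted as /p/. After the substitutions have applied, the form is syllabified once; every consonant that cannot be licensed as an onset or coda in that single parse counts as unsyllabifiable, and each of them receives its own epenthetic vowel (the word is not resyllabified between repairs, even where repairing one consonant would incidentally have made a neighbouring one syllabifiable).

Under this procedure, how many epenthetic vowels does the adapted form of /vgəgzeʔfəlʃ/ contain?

After substitution the input is /npəpzeʔfəlʃ/.
The unsyllabifiable consonants are /n/, /p/, /ʔ/, /l/, /ʃ/; each receives one epenthetic vowel.

5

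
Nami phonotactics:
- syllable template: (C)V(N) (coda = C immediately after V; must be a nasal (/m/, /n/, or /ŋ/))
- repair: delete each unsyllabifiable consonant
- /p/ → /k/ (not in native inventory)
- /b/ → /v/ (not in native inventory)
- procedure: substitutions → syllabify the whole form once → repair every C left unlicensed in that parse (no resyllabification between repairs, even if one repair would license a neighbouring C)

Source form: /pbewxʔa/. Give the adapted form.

veʔa

Substitution: /p/ → /k/, /b/ → /v/, giving /kvewxʔa/.
Under (C)V(N), the unsyllabifiable consonants are /k/, /w/, /x/ (only a nasal (/m/, /n/, or /ŋ/) is licensed in coda position; onsets are limited to one consonant).
Each unlicensed consonant is deleted: /k/, /w/, /x/.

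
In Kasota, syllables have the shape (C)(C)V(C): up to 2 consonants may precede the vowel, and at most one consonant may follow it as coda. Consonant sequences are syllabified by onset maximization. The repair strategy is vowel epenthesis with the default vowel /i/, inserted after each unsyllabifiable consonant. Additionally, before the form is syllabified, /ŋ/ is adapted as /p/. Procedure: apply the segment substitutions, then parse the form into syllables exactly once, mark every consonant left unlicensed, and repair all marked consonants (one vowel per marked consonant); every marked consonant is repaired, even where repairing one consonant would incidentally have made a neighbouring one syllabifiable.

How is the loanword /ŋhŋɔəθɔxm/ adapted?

pihpɔəθɔxmi

Substitution: /ŋ/ → /p/, giving /phpɔəθɔxm/.
Under (C)(C)V(C), the unsyllabifiable consonants are /p/, /m/ (at most one coda consonant is licensed; onsets may contain at most 2 consonants).
Inserting the epenthetic vowel yields /p/ → /pi/, /m/ → /mi/.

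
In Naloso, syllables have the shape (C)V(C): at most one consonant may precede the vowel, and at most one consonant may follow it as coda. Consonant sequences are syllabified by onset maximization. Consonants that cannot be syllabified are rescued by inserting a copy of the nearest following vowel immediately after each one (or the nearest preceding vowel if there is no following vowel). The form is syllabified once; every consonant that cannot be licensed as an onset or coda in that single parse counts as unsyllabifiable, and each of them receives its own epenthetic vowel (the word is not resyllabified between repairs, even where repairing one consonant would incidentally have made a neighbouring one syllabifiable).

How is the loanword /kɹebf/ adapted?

keɹebfe

The consonants /k/, /f/ cannot be parsed into a legal (C)V(C) syllable (at most one coda consonant is licensed; onsets are limited to one consonant).
Inserting the epenthetic vowel yields /k/ → /ke/, /f/ → /fe/.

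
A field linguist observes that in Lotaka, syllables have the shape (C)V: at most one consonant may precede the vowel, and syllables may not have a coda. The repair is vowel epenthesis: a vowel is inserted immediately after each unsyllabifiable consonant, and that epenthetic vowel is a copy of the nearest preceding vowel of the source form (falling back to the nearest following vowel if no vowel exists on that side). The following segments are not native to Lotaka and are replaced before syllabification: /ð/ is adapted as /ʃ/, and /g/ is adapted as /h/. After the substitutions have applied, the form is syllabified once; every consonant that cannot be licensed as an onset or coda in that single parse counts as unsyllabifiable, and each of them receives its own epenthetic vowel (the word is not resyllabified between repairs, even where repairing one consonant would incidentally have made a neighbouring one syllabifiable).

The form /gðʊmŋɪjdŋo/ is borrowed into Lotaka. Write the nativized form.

Substitution: /g/ → /h/, /ð/ → /ʃ/, giving /hʃʊmŋɪjdŋo/.
Syllabifying with onset maximization leaves /h/, /m/, /j/, /d/ stranded (no codas are permitted; onsets are limited to one consonant).
Inserting the epenthetic vowel yields /h/ → /hʊ/, /m/ → /mʊ/, /j/ → /jɪ/, /d/ → /dɪ/.

hʊʃʊmʊŋɪjɪdɪŋo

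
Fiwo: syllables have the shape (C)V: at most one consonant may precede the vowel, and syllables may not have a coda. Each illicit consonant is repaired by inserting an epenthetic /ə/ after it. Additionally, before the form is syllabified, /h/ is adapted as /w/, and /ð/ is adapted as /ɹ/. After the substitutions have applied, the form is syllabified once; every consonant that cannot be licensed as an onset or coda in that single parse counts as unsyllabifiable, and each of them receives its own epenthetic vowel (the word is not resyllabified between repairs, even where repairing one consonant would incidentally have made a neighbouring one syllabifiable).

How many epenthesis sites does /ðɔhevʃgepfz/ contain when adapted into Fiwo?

After substitution the input is /ɹɔwevʃgepfz/.
The unsyllabifiable consonants are /v/, /ʃ/, /p/, /f/, /z/; each receives one epenthetic vowel.

5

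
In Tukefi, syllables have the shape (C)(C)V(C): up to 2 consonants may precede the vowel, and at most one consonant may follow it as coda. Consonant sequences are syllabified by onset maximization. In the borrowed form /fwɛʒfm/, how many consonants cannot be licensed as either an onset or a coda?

2

Syllabifying with onset maximization leaves /f/, /m/ stranded (at most one coda consonant is licensed; onsets may contain at most 2 consonants).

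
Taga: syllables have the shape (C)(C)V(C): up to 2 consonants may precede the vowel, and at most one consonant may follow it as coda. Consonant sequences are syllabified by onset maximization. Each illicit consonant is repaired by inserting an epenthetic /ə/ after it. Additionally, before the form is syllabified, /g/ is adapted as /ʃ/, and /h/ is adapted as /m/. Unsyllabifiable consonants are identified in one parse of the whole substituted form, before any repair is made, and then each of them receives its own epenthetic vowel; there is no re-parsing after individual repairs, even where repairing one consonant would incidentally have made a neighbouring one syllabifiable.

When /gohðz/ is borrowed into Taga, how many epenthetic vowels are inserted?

After substitution the input is /ʃomðz/.
The unsyllabifiable consonants are /ð/, /z/; each receives one epenthetic vowel.

2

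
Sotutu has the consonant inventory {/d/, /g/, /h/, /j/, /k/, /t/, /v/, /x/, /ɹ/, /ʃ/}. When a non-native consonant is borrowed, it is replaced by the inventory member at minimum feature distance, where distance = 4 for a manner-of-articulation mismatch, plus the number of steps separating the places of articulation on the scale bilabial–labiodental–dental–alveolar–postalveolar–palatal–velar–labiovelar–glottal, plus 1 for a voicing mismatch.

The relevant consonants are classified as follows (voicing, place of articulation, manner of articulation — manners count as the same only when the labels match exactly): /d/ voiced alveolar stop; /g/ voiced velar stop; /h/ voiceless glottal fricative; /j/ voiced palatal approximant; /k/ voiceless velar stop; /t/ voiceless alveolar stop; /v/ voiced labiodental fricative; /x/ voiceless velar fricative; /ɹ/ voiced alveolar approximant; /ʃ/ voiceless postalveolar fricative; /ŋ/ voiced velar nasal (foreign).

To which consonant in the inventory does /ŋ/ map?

/g/ is closest: manner differs (nasal→stop, +4), place distance 0 (velar→velar), same voicing; total 4. Next closest is /j/ at distance 5.

g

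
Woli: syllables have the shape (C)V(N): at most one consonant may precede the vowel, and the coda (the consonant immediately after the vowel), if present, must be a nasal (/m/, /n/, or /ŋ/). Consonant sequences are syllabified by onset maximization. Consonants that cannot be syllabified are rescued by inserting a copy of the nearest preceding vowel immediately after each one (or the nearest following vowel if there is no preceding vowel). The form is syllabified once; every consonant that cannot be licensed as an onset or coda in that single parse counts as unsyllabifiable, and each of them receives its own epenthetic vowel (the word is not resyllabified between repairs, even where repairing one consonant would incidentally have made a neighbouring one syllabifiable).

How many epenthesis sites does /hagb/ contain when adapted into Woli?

The unsyllabifiable consonants are /g/, /b/; each receives one epenthetic vowel.

2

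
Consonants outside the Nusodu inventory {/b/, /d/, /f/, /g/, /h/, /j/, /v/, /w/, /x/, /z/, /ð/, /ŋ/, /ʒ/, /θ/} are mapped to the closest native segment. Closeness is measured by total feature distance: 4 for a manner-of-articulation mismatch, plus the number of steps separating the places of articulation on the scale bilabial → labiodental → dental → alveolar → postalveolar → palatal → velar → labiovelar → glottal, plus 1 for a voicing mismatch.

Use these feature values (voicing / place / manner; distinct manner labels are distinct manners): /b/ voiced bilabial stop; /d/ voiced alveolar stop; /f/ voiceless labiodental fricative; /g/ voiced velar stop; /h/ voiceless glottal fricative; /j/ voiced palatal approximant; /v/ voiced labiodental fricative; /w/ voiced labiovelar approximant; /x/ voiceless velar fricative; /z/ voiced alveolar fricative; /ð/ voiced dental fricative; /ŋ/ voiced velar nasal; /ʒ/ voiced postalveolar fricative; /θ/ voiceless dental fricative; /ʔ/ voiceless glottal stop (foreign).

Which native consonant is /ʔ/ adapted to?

g

/g/ is closest: same manner (stop), place distance 2 (glottal→velar), voicing differs (+1); total 3. Next closest is /h/ at distance 4.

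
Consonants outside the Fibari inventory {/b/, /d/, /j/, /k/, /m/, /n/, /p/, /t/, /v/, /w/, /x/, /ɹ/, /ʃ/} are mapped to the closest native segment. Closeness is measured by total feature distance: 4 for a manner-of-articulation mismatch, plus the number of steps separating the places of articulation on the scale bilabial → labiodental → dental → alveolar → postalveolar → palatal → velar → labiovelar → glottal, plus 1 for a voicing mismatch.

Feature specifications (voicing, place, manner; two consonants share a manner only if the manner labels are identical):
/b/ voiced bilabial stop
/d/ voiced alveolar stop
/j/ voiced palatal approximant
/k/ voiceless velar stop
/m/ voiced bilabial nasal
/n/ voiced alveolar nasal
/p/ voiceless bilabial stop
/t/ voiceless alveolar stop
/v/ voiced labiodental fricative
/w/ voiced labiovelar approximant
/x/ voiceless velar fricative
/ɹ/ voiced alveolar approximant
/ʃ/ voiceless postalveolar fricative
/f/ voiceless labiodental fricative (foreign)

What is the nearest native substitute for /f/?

/v/ is closest: same manner (fricative), place distance 0 (labiodental→labiodental), voicing differs (+1); total 1. Next closest is /ʃ/ at distance 3.

v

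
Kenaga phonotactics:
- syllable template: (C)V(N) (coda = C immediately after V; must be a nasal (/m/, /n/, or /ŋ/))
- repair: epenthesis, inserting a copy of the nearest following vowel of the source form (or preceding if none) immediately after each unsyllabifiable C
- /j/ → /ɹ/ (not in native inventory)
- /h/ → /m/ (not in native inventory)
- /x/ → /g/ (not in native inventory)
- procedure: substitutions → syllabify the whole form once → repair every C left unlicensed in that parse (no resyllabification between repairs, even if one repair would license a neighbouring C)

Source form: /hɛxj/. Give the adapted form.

Substitution: /h/ → /m/, /x/ → /g/, /j/ → /ɹ/, giving /mɛgɹ/.
Syllabifying with onset maximization leaves /g/, /ɹ/ stranded (only a nasal (/m/, /n/, or /ŋ/) is licensed in coda position; onsets are limited to one consonant).
Inserting the epenthetic vowel yields /g/ → /gɛ/, /ɹ/ → /ɹɛ/.

mɛgɛɹɛ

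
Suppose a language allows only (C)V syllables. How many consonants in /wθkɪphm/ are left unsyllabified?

Under (C)V, the unsyllabifiable consonants are /w/, /θ/, /p/, /h/, /m/ (no codas are permitted; onsets are limited to one consonant).

5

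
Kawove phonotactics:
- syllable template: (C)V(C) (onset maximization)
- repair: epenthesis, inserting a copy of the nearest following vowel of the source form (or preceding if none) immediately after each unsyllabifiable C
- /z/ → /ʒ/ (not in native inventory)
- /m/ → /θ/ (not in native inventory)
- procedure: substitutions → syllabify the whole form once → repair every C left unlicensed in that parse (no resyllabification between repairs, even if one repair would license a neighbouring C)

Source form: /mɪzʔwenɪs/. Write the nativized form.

θɪʒʔewenɪs

Substitution: /m/ → /θ/, /z/ → /ʒ/, giving /θɪʒʔwenɪs/.
Syllabifying with onset maximization leaves /ʔ/ stranded (at most one coda consonant is licensed; onsets are limited to one consonant).
Epenthesis after each stranded consonant: /ʔ/ → /ʔe/.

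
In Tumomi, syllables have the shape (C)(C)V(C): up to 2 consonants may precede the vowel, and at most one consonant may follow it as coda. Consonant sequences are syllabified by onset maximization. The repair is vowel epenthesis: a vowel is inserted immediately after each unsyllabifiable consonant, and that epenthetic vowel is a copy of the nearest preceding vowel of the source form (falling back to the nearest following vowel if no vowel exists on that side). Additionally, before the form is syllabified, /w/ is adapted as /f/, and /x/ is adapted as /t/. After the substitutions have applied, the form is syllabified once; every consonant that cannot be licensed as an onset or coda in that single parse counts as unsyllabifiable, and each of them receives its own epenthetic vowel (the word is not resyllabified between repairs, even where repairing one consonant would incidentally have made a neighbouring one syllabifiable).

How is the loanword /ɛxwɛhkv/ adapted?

ɛtfɛhkɛvɛ

Substitution: /x/ → /t/, /w/ → /f/, giving /ɛtfɛhkv/.
Under (C)(C)V(C), the unsyllabifiable consonants are /k/, /v/ (at most one coda consonant is licensed; onsets may contain at most 2 consonants).
Epenthesis after each stranded consonant: /k/ → /kɛ/, /v/ → /vɛ/.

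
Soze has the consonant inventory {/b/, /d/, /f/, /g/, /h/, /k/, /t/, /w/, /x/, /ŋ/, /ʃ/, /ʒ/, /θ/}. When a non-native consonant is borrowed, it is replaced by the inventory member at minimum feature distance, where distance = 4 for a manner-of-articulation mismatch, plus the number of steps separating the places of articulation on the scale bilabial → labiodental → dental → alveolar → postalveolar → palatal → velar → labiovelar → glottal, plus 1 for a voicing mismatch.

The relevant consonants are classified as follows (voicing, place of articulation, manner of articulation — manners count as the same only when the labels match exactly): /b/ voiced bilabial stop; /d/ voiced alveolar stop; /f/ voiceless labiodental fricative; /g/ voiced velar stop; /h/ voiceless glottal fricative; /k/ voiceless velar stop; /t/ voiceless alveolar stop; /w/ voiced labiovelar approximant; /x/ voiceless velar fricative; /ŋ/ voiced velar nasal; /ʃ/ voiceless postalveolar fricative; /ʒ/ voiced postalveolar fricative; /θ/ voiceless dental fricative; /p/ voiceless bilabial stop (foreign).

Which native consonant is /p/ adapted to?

/b/ is closest: same manner (stop), place distance 0 (bilabial→bilabial), voicing differs (+1); total 1. Next closest is /t/ at distance 3.

b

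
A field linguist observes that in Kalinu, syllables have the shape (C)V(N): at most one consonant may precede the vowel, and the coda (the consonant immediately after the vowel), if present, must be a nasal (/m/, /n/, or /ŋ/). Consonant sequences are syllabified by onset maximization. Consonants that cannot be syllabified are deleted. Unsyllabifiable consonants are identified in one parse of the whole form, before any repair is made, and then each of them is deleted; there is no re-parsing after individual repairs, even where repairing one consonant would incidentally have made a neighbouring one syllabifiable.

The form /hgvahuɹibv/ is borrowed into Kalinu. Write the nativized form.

Under (C)V(N), the unsyllabifiable consonants are /h/, /g/, /b/, /v/ (only a nasal (/m/, /n/, or /ŋ/) is licensed in coda position; onsets are limited to one consonant).
Each unlicensed consonant is deleted: /h/, /g/, /b/, /v/.

vahuɹi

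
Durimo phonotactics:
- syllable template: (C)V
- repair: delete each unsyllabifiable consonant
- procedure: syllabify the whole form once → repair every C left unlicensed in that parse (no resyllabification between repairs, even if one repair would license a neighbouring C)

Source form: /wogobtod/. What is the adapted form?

wogoto

Under (C)V, the unsyllabifiable consonants are /b/, /d/ (no codas are permitted; onsets are limited to one consonant).
Each unlicensed consonant is deleted: /b/, /d/.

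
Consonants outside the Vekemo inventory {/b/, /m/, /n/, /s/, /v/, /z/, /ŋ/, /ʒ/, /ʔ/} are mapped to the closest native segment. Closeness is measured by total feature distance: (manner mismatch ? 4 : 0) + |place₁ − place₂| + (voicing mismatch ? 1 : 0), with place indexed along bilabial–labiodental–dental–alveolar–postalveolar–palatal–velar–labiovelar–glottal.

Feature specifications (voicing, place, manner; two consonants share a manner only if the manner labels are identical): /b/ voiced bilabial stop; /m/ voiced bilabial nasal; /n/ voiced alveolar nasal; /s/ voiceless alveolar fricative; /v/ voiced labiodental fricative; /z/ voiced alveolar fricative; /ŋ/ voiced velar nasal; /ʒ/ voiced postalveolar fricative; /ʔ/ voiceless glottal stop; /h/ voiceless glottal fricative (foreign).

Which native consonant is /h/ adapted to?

/ʔ/ is closest: manner differs (fricative→stop, +4), place distance 0 (glottal→glottal), same voicing; total 4. Next closest is /s/ at distance 5.

ʔ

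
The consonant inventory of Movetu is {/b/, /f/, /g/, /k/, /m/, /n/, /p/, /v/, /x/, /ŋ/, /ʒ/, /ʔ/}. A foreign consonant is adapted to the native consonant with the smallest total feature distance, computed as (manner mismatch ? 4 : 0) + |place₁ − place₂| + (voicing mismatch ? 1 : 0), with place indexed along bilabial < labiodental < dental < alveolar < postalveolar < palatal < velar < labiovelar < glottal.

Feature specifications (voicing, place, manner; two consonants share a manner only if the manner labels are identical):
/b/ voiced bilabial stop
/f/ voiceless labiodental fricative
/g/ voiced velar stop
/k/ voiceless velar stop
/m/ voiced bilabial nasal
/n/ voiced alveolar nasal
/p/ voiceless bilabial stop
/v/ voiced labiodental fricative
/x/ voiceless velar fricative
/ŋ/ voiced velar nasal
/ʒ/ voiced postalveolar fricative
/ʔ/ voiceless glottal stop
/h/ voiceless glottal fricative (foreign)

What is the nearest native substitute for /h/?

/x/ is closest: same manner (fricative), place distance 2 (glottal→velar), same voicing; total 2. Next closest is /ʔ/ at distance 4.

x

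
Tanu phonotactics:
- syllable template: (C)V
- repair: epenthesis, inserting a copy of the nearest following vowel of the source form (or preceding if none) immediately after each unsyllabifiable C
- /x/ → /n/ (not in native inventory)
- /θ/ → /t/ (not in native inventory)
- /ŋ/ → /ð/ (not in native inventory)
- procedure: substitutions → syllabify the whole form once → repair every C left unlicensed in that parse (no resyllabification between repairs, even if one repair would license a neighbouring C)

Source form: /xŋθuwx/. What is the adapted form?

Substitution: /x/ → /n/, /ŋ/ → /ð/, /θ/ → /t/, giving /nðtuwn/.
Under (C)V, the unsyllabifiable consonants are /n/, /ð/, /w/, /n/ (no codas are permitted; onsets are limited to one consonant).
Inserting the epenthetic vowel yields /n/ → /nu/, /ð/ → /ðu/, /w/ → /wu/, /n/ → /nu/.

nuðutuwunu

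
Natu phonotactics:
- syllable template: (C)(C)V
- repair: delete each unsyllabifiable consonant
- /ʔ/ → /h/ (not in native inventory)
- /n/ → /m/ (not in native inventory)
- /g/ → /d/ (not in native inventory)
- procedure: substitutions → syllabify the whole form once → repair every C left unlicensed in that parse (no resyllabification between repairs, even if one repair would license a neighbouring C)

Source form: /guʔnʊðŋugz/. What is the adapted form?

duhmʊðŋu

Substitution: /g/ → /d/, /ʔ/ → /h/, /n/ → /m/, giving /duhmʊðŋudz/.
Under (C)(C)V, the unsyllabifiable consonants are /d/, /z/ (no codas are permitted; onsets may contain at most 2 consonants).
Deleting the stranded consonants removes /d/, /z/.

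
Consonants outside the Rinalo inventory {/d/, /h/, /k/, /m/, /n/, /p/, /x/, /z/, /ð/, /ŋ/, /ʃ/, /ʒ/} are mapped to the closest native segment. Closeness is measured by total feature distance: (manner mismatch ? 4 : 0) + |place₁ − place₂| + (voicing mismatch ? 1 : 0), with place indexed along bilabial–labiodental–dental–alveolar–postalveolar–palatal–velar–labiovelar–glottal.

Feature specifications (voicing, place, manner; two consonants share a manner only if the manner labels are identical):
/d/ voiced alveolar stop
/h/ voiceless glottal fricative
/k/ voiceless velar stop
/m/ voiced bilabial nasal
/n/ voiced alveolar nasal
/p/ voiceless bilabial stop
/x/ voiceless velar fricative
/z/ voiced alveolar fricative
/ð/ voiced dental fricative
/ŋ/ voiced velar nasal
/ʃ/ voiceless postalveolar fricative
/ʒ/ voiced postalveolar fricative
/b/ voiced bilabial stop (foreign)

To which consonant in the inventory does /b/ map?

/p/ is closest: same manner (stop), place distance 0 (bilabial→bilabial), voicing differs (+1); total 1. Next closest is /d/ at distance 3.

p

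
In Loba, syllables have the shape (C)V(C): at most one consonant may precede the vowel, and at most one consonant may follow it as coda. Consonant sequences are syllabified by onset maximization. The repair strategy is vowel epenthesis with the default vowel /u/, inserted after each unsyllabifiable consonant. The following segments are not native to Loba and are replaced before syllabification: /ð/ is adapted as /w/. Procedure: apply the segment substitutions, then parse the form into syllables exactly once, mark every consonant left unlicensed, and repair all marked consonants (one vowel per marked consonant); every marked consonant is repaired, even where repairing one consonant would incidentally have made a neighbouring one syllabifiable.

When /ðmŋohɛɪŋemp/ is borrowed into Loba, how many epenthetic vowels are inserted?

3

After substitution the input is /wmŋohɛɪŋemp/.
The unsyllabifiable consonants are /w/, /m/, /p/; each receives one epenthetic vowel.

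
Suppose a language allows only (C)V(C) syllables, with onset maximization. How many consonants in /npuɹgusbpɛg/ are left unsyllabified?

2

The consonants /n/, /b/ cannot be parsed into a legal (C)V(C) syllable (at most one coda consonant is licensed; onsets are limited to one consonant).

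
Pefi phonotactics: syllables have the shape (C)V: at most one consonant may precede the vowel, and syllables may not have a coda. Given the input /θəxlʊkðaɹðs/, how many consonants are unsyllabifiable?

5

Under (C)V, the unsyllabifiable consonants are /x/, /k/, /ɹ/, /ð/, /s/ (no codas are permitted; onsets are limited to one consonant).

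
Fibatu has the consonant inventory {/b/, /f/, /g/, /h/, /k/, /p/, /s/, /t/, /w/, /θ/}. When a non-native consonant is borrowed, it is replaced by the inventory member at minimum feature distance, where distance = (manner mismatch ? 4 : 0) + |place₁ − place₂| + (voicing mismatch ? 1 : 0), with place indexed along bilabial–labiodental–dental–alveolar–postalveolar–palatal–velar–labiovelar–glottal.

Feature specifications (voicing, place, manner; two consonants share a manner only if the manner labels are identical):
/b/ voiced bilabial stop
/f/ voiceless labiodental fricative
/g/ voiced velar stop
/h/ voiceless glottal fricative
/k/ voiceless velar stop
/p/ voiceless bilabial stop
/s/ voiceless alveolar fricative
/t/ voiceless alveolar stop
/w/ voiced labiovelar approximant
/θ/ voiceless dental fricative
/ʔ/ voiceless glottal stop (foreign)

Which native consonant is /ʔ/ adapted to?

k

/k/ is closest: same manner (stop), place distance 2 (glottal→velar), same voicing; total 2. Next closest is /g/ at distance 3.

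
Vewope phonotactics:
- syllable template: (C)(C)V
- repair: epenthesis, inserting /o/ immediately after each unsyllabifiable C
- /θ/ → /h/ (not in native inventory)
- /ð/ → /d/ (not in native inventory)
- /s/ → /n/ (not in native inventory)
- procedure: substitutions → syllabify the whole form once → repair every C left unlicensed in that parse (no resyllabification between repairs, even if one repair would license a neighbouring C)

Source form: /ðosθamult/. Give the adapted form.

donhamuloto

Substitution: /ð/ → /d/, /s/ → /n/, /θ/ → /h/, giving /donhamult/.
The consonants /l/, /t/ cannot be parsed into a legal (C)(C)V syllable (no codas are permitted; onsets may contain at most 2 consonants).
Inserting the epenthetic vowel yields /l/ → /lo/, /t/ → /to/.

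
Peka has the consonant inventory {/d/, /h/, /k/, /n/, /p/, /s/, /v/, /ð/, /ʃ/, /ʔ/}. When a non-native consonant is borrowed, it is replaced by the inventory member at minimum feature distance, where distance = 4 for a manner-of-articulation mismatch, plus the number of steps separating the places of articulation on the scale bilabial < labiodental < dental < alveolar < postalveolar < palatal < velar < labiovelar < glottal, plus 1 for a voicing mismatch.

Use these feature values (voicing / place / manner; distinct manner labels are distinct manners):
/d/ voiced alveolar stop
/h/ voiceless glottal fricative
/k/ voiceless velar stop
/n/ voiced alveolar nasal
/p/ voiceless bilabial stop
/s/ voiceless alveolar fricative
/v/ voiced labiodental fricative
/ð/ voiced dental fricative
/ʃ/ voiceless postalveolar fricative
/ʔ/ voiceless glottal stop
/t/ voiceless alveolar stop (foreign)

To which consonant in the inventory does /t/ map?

d

/d/ is closest: same manner (stop), place distance 0 (alveolar→alveolar), voicing differs (+1); total 1. Next closest is /k/ at distance 3.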